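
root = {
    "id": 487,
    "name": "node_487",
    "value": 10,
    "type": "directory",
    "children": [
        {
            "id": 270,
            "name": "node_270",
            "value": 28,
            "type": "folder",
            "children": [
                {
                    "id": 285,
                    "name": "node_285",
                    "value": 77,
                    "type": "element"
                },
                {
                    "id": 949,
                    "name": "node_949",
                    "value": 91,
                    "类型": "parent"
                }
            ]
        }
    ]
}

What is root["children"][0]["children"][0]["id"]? 285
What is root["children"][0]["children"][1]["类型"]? "parent"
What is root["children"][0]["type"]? "folder"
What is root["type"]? "directory"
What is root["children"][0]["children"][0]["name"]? "node_285"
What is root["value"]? 10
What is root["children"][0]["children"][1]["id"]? 949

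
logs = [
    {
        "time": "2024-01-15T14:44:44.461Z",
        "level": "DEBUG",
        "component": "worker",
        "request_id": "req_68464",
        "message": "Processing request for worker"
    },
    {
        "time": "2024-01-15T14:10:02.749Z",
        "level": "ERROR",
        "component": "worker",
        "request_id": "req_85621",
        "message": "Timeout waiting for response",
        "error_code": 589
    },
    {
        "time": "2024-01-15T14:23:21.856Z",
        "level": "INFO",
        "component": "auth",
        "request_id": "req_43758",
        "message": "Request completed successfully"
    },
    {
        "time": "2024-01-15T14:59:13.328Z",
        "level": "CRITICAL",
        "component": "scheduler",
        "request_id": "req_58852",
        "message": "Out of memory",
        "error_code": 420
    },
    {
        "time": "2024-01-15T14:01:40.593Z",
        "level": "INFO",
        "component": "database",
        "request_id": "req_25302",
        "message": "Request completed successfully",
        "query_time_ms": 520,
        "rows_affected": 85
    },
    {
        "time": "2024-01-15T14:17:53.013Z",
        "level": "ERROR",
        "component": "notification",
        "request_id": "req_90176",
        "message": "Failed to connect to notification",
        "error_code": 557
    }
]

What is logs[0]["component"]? "worker"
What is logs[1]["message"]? "Timeout waiting for response"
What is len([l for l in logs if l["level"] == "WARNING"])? 0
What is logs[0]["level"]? "DEBUG"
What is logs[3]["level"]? "CRITICAL"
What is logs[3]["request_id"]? "req_58852"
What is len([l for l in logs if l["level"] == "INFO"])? 2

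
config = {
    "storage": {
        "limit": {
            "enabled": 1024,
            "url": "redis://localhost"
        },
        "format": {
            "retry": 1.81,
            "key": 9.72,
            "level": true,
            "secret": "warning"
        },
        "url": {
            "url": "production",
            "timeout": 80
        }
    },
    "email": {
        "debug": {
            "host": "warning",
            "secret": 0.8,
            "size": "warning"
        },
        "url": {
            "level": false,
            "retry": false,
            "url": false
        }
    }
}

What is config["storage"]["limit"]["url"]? "redis://localhost"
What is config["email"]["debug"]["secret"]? 0.8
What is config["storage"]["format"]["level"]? True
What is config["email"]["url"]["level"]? False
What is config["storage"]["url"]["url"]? "production"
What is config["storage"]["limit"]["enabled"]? 1024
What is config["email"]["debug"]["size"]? "warning"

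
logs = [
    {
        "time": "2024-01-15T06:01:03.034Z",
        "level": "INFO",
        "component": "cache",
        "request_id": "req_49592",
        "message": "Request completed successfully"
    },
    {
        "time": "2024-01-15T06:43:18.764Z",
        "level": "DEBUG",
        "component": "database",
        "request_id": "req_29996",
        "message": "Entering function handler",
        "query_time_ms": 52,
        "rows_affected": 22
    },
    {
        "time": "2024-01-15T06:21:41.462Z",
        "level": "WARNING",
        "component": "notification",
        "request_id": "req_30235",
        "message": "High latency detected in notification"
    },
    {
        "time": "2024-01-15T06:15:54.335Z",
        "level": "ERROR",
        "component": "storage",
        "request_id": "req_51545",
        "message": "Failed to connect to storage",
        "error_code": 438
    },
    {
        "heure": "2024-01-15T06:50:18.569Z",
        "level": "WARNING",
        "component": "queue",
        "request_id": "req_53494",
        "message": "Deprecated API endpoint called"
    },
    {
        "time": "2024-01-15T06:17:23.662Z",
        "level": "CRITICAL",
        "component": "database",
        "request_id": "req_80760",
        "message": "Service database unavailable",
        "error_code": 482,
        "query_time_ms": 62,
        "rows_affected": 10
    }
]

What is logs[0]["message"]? "Request completed successfully"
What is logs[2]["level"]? "WARNING"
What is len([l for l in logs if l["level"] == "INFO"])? 1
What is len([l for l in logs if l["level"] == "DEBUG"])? 1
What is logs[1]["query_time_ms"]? 52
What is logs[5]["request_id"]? "req_80760"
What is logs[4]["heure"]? "2024-01-15T06:50:18.569Z"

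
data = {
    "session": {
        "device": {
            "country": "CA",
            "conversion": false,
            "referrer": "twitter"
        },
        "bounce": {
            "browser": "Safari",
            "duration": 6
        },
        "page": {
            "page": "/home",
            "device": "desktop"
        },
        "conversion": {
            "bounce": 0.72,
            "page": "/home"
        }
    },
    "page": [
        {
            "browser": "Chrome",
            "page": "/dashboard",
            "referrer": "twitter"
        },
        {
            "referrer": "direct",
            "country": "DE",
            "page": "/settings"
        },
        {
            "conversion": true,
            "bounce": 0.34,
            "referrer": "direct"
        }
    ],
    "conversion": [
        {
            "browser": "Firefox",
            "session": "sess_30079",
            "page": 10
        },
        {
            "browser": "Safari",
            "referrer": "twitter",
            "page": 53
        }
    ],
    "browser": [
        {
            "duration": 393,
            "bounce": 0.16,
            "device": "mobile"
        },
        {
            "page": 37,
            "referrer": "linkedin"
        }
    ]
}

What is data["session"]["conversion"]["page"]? "/home"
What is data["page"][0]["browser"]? "Chrome"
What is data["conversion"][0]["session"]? "sess_30079"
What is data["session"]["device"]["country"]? "CA"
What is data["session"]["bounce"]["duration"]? 6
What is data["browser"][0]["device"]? "mobile"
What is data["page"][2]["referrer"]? "direct"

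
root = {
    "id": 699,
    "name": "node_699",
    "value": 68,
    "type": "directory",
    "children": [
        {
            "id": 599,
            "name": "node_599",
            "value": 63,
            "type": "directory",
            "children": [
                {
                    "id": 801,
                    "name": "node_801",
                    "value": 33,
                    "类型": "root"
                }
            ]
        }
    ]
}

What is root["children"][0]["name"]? "node_599"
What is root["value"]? 68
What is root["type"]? "directory"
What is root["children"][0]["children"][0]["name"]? "node_801"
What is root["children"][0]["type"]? "directory"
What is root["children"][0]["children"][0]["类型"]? "root"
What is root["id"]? 699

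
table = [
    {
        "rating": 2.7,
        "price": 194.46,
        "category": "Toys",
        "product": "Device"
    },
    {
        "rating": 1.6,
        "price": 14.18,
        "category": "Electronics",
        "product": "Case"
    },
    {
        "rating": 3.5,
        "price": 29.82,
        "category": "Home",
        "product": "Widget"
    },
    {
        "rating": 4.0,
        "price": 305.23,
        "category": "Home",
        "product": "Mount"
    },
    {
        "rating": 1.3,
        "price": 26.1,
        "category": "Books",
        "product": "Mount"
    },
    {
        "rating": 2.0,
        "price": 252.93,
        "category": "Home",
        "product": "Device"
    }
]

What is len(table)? 6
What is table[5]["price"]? 252.93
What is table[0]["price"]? 194.46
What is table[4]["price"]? 26.1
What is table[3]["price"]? 305.23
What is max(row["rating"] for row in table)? 4.0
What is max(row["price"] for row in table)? 305.23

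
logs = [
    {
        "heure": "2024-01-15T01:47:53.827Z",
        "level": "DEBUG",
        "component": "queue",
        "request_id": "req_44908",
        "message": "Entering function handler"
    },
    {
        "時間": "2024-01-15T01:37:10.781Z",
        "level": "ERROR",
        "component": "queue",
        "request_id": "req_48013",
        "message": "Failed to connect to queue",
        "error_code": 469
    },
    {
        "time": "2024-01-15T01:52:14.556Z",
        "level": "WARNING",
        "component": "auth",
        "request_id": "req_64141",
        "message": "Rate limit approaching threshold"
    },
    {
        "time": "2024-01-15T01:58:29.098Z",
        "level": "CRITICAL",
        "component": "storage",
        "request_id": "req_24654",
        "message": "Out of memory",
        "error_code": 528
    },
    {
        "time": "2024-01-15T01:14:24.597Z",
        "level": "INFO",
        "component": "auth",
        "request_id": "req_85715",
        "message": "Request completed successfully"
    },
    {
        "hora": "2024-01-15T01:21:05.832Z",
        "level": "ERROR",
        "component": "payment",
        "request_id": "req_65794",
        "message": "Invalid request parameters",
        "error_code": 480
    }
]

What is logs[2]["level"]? "WARNING"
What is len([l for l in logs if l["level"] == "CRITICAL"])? 1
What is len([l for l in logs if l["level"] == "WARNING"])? 1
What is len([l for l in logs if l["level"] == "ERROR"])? 2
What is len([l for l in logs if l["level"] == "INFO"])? 1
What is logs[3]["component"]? "storage"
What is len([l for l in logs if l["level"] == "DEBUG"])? 1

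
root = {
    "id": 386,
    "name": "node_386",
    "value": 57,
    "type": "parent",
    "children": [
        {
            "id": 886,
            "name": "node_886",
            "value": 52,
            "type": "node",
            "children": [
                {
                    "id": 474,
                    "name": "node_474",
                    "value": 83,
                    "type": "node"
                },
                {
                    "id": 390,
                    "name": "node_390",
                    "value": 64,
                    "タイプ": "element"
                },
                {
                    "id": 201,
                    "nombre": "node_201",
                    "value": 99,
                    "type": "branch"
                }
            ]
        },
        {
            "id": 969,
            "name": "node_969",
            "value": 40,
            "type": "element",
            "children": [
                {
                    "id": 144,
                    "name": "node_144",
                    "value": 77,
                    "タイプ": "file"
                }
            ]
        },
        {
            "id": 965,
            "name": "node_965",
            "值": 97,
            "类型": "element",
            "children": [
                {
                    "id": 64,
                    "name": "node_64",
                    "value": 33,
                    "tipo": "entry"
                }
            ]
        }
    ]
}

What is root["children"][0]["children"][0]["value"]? 83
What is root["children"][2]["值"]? 97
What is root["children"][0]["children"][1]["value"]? 64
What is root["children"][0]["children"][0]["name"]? "node_474"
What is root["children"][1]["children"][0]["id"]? 144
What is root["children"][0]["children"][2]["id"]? 201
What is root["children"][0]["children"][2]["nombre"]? "node_201"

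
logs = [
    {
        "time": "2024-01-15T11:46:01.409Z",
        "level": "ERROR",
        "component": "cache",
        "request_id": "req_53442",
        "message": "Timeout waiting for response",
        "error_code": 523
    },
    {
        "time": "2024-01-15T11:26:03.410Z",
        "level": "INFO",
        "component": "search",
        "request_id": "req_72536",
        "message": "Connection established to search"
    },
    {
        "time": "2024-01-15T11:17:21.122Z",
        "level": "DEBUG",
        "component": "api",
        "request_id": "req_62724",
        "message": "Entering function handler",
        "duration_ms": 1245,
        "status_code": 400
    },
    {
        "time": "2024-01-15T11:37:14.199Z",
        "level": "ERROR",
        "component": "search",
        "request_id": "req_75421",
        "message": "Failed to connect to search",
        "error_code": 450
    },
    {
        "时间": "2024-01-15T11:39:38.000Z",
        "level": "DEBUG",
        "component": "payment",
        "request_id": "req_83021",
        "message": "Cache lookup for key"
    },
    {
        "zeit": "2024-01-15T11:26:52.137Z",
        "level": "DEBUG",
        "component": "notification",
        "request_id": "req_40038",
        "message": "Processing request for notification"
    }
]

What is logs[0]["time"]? "2024-01-15T11:46:01.409Z"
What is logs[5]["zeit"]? "2024-01-15T11:26:52.137Z"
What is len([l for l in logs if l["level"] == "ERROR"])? 2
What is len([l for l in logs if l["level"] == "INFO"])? 1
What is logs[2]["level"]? "DEBUG"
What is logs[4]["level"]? "DEBUG"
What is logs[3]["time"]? "2024-01-15T11:37:14.199Z"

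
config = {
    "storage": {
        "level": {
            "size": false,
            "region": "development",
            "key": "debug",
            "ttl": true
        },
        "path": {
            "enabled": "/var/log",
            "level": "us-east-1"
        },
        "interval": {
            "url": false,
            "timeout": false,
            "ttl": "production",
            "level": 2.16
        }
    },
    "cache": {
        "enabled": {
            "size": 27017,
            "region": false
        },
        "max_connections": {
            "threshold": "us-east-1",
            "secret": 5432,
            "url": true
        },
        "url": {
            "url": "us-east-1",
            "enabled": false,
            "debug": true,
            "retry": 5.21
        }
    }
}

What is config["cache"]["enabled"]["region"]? False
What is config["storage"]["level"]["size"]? False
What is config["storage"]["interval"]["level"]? 2.16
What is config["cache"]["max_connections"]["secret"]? 5432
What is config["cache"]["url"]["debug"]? True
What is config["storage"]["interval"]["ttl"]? "production"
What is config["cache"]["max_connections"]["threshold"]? "us-east-1"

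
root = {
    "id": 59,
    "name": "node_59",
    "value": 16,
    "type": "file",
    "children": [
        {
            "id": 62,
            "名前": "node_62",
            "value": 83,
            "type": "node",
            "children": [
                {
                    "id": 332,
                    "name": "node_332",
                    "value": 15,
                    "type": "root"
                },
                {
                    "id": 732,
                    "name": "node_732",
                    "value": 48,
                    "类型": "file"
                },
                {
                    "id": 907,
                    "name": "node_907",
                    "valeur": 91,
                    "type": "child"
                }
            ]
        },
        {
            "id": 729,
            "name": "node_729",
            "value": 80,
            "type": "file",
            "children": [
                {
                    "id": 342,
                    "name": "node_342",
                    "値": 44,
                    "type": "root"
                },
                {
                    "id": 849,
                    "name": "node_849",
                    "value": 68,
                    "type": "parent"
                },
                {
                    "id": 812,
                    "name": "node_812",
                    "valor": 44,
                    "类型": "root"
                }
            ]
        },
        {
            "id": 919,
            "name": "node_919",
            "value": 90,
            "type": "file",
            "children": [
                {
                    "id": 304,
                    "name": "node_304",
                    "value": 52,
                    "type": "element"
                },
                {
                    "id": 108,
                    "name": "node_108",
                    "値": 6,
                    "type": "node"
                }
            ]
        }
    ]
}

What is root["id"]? 59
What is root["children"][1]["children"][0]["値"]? 44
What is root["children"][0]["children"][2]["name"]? "node_907"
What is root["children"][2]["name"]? "node_919"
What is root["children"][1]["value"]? 80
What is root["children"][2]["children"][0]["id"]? 304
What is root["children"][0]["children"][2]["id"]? 907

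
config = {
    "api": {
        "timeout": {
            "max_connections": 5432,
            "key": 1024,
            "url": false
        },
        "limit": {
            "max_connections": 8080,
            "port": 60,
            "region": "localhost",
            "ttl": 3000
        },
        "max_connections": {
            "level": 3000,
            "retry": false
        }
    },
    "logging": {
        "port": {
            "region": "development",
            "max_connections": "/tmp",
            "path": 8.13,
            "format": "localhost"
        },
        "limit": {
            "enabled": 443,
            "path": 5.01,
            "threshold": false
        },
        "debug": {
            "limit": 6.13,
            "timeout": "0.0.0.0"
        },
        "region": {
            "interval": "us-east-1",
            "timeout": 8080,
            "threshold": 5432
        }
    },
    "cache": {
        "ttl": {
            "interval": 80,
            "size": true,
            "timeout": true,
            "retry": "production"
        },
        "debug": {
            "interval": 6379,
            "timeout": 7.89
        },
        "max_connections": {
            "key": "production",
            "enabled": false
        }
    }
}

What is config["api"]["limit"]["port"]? 60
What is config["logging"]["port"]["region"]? "development"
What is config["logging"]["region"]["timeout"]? 8080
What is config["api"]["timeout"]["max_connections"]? 5432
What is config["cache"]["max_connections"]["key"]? "production"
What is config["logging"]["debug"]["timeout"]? "0.0.0.0"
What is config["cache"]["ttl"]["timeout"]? True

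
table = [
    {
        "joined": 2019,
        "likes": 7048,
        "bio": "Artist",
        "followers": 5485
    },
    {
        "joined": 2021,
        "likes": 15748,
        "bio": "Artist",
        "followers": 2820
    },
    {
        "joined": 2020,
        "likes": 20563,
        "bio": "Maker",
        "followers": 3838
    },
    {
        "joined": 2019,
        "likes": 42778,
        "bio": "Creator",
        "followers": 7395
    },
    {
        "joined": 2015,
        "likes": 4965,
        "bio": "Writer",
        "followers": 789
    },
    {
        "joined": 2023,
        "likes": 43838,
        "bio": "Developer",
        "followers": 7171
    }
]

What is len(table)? 6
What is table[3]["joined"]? 2019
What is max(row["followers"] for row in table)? 7395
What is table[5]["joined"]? 2023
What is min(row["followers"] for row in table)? 789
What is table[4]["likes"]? 4965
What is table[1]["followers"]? 2820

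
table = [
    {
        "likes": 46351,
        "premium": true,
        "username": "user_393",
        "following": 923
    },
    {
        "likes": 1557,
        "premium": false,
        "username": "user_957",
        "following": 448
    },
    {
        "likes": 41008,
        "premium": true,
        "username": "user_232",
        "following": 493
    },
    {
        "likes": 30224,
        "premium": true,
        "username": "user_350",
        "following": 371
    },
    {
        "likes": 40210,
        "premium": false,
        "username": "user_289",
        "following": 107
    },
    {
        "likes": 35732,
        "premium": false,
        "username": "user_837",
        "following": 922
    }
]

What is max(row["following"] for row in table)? 923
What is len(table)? 6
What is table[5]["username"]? "user_837"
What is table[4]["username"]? "user_289"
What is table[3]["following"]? 371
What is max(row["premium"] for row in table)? True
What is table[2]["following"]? 493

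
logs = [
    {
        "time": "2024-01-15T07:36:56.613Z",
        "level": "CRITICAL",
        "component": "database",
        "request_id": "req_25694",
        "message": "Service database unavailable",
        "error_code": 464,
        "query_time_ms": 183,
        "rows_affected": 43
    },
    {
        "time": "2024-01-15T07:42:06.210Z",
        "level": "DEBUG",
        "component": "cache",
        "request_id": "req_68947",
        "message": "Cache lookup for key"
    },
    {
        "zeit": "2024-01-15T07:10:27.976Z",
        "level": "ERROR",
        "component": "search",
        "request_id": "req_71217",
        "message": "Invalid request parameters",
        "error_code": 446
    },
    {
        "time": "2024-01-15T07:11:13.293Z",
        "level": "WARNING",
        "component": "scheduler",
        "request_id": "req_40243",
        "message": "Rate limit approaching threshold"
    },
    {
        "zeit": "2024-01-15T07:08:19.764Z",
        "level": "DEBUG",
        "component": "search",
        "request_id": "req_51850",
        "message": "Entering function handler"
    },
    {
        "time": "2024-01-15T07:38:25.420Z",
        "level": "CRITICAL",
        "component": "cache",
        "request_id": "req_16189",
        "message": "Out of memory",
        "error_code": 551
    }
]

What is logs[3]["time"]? "2024-01-15T07:11:13.293Z"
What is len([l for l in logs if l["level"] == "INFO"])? 0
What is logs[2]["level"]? "ERROR"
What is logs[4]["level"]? "DEBUG"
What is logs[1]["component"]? "cache"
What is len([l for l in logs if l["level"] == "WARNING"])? 1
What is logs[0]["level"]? "CRITICAL"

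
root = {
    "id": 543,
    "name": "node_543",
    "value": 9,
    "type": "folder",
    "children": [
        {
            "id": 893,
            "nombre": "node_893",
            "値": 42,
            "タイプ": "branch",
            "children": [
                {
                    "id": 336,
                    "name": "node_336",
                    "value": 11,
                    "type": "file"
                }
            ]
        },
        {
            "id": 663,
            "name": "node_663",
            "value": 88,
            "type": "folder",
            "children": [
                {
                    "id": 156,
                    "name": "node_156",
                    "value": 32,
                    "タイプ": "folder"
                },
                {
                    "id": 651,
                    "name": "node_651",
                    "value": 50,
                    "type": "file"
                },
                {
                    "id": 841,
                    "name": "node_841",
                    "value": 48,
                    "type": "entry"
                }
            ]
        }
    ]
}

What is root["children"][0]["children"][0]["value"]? 11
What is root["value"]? 9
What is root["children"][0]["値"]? 42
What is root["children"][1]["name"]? "node_663"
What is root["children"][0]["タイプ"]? "branch"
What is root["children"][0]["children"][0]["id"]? 336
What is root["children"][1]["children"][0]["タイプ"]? "folder"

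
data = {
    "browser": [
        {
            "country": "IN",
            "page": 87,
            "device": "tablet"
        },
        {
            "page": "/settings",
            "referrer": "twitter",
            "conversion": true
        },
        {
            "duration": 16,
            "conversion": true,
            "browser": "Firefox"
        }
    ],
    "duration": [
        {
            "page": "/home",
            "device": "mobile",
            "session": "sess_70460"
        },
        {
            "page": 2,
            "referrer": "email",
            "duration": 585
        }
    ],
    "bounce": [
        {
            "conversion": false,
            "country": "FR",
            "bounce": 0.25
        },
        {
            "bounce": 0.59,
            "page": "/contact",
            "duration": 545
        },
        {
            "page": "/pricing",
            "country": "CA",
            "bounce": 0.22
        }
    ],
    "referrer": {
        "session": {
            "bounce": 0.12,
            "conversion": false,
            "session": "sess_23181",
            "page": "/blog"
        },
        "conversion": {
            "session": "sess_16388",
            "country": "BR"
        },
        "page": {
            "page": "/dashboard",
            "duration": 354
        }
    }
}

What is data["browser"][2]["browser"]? "Firefox"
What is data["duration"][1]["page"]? 2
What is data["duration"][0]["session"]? "sess_70460"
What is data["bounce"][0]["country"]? "FR"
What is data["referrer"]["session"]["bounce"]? 0.12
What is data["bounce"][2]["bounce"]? 0.22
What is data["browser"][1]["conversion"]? True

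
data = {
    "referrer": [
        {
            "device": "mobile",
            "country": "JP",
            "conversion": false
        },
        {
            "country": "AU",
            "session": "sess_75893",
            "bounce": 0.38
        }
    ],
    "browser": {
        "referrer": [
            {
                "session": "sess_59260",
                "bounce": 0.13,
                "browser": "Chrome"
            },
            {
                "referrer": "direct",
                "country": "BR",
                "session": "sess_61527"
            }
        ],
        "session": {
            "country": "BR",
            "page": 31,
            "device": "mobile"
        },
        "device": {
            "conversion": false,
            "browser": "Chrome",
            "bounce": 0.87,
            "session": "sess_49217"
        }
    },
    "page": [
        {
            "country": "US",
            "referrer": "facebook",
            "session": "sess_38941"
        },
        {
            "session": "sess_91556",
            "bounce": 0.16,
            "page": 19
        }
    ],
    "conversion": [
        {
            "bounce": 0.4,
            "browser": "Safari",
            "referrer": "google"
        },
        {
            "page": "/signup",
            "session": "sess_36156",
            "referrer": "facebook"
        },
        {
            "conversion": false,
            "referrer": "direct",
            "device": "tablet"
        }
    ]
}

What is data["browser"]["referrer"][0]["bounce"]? 0.13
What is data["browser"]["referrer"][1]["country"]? "BR"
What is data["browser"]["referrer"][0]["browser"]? "Chrome"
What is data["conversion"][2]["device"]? "tablet"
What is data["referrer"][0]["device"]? "mobile"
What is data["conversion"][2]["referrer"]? "direct"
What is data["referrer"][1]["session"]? "sess_75893"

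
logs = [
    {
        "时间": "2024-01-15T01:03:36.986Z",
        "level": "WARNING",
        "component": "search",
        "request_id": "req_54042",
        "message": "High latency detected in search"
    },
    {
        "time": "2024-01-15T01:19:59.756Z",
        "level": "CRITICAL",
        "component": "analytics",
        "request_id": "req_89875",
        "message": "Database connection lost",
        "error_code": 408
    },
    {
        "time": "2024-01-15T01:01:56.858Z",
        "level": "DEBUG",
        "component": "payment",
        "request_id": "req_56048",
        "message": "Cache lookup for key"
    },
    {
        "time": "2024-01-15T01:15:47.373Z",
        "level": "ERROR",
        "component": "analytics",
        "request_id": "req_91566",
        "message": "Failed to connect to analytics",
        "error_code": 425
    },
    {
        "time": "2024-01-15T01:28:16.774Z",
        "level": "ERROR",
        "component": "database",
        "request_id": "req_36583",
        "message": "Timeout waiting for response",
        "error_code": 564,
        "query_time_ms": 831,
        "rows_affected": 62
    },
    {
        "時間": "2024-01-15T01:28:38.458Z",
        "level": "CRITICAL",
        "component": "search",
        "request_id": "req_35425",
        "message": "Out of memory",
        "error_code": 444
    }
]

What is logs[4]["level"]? "ERROR"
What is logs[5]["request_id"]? "req_35425"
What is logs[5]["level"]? "CRITICAL"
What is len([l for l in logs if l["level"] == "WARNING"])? 1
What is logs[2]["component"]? "payment"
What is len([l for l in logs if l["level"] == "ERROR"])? 2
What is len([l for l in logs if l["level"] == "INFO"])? 0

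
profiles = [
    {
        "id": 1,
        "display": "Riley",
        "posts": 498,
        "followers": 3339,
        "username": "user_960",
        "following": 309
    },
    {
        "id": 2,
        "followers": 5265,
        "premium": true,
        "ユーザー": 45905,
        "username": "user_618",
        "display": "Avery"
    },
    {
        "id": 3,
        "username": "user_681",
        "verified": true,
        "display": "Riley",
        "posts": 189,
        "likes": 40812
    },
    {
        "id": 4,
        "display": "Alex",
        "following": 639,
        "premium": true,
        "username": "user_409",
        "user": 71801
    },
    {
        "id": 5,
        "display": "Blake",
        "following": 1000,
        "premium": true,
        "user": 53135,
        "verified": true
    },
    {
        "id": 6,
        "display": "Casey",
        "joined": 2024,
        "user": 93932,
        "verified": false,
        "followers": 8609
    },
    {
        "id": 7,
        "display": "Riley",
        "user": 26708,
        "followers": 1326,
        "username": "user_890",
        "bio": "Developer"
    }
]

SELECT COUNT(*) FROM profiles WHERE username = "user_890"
1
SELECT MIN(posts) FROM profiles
189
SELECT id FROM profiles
[1, 2, 3, 4, 5, 6, 7]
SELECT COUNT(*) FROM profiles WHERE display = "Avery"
1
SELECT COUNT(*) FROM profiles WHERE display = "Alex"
1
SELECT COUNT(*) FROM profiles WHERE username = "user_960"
1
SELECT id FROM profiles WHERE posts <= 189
[3]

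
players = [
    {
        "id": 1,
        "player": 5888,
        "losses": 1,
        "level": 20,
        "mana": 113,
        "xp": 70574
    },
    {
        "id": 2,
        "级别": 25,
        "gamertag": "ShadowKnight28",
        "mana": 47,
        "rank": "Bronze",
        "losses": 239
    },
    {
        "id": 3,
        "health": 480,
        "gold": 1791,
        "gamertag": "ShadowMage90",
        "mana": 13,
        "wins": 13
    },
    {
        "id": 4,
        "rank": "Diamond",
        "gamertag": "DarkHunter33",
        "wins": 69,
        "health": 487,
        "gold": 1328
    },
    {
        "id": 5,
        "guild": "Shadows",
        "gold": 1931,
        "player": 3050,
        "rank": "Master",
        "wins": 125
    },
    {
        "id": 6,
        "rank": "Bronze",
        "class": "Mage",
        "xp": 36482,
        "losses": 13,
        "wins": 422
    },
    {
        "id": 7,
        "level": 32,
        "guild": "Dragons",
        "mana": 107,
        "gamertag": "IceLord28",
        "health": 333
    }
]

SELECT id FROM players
[1, 2, 3, 4, 5, 6, 7]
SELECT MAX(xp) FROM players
70574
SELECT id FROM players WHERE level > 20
[7]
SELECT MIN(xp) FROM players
36482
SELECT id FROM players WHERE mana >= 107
[1, 7]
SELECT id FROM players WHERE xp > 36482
[1]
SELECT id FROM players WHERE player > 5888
[]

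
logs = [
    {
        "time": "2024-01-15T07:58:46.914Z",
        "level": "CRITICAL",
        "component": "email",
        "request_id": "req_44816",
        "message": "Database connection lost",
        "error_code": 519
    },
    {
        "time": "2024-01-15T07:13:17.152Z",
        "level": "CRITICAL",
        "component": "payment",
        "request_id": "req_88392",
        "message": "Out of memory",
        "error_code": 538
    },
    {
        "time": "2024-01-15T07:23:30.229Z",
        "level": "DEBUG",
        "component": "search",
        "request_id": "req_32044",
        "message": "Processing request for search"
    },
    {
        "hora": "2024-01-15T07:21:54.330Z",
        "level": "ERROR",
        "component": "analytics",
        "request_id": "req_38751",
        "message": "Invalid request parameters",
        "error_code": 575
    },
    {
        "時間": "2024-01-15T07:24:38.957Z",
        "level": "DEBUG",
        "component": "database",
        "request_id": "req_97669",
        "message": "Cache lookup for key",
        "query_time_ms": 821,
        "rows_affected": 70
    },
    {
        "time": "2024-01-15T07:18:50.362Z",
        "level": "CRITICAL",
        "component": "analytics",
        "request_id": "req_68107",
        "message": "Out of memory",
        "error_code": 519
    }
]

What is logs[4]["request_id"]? "req_97669"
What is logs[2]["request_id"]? "req_32044"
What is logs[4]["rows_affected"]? 70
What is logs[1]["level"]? "CRITICAL"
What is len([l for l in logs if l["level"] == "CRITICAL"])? 3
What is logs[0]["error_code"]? 519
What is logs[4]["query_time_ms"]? 821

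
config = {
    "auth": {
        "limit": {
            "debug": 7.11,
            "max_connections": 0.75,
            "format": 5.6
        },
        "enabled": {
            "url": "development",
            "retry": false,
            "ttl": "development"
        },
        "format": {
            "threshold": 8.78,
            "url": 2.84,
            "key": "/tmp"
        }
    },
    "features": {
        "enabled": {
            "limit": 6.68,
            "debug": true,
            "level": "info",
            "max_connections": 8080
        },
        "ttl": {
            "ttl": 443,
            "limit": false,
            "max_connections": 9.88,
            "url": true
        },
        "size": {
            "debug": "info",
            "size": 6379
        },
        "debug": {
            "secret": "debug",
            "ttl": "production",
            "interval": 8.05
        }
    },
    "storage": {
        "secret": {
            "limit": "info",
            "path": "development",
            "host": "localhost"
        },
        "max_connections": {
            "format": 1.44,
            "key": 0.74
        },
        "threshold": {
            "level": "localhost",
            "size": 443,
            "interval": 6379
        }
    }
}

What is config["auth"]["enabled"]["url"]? "development"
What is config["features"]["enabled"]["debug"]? True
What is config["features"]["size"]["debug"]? "info"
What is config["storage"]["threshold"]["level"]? "localhost"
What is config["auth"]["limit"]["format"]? 5.6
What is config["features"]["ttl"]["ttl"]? 443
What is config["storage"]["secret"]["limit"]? "info"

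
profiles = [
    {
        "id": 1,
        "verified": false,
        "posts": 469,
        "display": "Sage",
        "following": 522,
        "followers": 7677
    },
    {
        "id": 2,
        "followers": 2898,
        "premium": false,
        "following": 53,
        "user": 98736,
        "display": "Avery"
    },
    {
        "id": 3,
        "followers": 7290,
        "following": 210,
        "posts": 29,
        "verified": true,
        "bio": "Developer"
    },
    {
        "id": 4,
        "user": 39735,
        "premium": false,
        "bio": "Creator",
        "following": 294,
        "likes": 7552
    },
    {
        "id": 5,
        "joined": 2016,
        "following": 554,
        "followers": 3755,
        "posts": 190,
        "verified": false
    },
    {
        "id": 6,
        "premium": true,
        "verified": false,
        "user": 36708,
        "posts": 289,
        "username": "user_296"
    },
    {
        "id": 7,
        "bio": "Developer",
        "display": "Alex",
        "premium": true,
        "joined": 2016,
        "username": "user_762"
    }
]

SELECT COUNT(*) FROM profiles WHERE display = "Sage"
1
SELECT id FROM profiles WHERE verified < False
[]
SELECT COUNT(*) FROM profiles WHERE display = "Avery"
1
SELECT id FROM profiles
[1, 2, 3, 4, 5, 6, 7]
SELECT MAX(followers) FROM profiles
7677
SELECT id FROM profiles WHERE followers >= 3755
[1, 3, 5]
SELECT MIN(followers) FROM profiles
2898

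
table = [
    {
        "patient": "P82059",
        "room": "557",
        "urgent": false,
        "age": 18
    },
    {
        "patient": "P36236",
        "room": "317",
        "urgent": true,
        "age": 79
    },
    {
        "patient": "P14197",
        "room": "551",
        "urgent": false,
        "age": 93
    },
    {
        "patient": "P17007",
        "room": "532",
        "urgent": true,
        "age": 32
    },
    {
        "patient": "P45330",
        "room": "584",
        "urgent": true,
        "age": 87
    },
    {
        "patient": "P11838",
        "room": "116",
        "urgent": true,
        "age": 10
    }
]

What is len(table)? 6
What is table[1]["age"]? 79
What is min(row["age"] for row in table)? 10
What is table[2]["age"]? 93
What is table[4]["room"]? "584"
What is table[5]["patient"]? "P11838"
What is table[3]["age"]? 32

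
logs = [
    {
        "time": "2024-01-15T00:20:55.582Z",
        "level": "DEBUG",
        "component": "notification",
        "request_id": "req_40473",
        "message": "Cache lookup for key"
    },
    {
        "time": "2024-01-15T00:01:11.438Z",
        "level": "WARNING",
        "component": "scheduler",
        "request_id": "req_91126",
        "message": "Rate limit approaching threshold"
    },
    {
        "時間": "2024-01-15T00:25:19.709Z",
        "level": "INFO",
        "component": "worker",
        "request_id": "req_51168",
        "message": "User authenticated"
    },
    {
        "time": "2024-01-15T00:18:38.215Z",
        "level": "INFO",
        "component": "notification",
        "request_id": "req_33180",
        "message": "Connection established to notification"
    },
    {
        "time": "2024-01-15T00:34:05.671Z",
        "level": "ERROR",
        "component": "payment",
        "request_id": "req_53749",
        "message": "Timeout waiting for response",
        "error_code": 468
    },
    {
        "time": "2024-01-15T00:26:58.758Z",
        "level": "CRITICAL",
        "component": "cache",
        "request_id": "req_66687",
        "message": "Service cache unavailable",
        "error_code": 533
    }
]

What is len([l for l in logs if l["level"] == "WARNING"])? 1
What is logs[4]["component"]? "payment"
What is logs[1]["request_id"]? "req_91126"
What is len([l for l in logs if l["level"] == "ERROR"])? 1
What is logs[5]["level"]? "CRITICAL"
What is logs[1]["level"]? "WARNING"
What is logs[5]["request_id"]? "req_66687"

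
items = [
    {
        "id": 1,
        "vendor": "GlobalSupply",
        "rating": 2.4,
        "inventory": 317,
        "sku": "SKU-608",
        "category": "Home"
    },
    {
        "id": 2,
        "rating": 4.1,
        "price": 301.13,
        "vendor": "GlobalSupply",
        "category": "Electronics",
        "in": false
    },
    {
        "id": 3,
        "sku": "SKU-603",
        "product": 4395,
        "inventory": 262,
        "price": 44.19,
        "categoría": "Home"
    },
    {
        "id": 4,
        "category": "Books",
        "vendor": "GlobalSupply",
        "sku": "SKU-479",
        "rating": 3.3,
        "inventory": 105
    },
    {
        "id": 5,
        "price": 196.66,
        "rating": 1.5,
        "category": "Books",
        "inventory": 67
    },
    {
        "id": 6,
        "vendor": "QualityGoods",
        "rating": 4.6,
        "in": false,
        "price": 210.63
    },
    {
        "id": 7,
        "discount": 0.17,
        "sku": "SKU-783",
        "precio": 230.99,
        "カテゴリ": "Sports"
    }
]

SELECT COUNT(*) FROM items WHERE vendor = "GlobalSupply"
3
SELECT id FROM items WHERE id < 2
[1]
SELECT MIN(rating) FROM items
1.5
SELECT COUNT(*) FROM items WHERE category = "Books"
2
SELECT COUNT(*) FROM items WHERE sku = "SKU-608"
1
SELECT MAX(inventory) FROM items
317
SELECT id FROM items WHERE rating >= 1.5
[1, 2, 4, 5, 6]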